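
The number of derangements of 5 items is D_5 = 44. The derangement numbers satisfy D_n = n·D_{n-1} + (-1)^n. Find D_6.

265

D_6 = 6·44 + 1 = 265.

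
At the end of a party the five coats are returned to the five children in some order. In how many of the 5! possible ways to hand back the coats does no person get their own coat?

44

Recurrence: !5 = 4·(!4 + !3).
!5 = 4·(9 + 2) = 4·11 = 44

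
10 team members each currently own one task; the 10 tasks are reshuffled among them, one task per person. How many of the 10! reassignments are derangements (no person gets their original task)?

1334961

!10 is the nearest integer to 10!/e.
10! = 3628800, and 3628800/e ≈ 1334960.92, so !10 = 1334961.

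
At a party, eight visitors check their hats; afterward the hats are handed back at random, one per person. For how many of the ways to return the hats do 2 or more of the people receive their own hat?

10655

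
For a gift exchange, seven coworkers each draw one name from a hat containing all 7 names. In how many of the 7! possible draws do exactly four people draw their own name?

70

Pick the 4 fixed positions: C(7,4) = 35 ways.
The other 3 form a derangement: !3 = 2.
Total: 35 × 2 = 70.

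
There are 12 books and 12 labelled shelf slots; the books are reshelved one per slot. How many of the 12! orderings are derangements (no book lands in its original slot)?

176214841

Use !n = (n-1)(!(n-1) + !(n-2)).
!12 = 11·(14684570 + 1334961) = 11·16019531 = 176214841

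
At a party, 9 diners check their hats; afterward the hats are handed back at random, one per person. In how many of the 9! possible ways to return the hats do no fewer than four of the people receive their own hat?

Sum C(9,i)·!(9-i) for i = 4..9:
  i=4: C(9,4)·!5 = 126·44 = 5544
  i=5: C(9,5)·!4 = 126·9 = 1134
  i=6: C(9,6)·!3 = 84·2 = 168
  i=7: C(9,7)·!2 = 36·1 = 36
  i=8: C(9,8)·!1 = 9·0 = 0
  i=9: C(9,9)·!0 = 1·1 = 1
Total = 6883.

6883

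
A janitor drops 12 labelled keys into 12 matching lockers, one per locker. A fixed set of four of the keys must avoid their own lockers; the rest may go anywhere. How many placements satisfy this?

339696000

Let A_j be the event that the j-th constrained one is fixed. By inclusion-exclusion over the 4 events:
Σ_{j=0}^{4} (-1)^j C(4,j)(12-j)!
= C(4,0)·12! - C(4,1)·11! + C(4,2)·10! - C(4,3)·9! + C(4,4)·8!
= 479001600 - 159667200 + 21772800 - 1451520 + 40320
= 339696000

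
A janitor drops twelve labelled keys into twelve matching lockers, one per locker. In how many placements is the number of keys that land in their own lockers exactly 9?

440

Pick the 9 fixed positions: C(12,9) = 220 ways.
The remaining 3 must be deranged: !3 = 2.
Total: 220 × 2 = 440.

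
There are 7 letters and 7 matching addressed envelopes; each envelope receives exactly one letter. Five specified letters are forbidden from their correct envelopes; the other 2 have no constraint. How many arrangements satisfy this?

Let A_j be the event that the j-th constrained one is fixed. By inclusion-exclusion over the 5 events:
Σ_{j=0}^{5} (-1)^j C(5,j)(7-j)!
= C(5,0)·7! - C(5,1)·6! + C(5,2)·5! - C(5,3)·4! + C(5,4)·3! - C(5,5)·2!
= 5040 - 3600 + 1200 - 240 + 30 - 2
= 2428

2428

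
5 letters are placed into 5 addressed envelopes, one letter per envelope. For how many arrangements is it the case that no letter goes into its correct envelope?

44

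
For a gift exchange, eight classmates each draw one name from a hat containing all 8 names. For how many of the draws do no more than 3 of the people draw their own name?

Sum C(8,i)·!(8-i) for i = 0..3:
  i=0: C(8,0)·!8 = 1·14833 = 14833
  i=1: C(8,1)·!7 = 8·1854 = 14832
  i=2: C(8,2)·!6 = 28·265 = 7420
  i=3: C(8,3)·!5 = 56·44 = 2464
Total = 39549.

39549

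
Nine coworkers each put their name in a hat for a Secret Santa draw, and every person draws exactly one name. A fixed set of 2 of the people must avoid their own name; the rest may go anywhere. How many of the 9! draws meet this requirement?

Let A_j be the event that the j-th constrained one is fixed. By inclusion-exclusion over the 2 events:
Σ_{j=0}^{2} (-1)^j C(2,j)(9-j)!
= C(2,0)·9! - C(2,1)·8! + C(2,2)·7!
= 362880 - 80640 + 5040
= 287280

287280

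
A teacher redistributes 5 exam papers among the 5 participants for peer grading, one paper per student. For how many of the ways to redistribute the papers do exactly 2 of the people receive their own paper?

20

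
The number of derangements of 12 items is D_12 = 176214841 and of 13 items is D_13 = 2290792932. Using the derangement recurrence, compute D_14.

D_14 = (14-1)·(D_13 + D_12) = 13·(2290792932 + 176214841) = 13·2467007773 = 32071101049.

32071101049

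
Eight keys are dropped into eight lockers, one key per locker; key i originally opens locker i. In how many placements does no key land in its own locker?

Use !n = n·!(n-1) + (-1)^n.
!8 = 8·1854 + 1 = 14833

14833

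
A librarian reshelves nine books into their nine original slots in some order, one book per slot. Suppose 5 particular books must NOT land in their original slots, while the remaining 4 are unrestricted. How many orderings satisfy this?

205056

Let A_j be the event that the j-th constrained one is fixed. By inclusion-exclusion over the 5 events:
Σ_{j=0}^{5} (-1)^j C(5,j)(9-j)!
= C(5,0)·9! - C(5,1)·8! + C(5,2)·7! - C(5,3)·6! + C(5,4)·5! - C(5,5)·4!
= 362880 - 201600 + 50400 - 7200 + 600 - 24
= 205056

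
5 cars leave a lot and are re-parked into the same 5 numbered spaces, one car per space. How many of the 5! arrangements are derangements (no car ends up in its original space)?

44

By inclusion-exclusion, !5 = Σ (-1)^k · 5!/k! for k=0..5
= 5! - 5!/1! + 5!/2! - 5!/3! + 5!/4! - 5!/5!
= 120 - 120 + 60 - 20 + 5 - 1
= 44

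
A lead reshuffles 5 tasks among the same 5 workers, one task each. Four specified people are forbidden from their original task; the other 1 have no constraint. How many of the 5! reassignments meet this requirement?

53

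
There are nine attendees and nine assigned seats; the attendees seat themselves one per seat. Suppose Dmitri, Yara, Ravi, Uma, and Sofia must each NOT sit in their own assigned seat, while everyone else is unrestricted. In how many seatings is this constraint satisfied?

Inclusion-exclusion on the 5 forbidden self-matches:
Σ_{j=0}^{5} (-1)^j C(5,j)(9-j)!
= C(5,0)·9! - C(5,1)·8! + C(5,2)·7! - C(5,3)·6! + C(5,4)·5! - C(5,5)·4!
= 362880 - 201600 + 50400 - 7200 + 600 - 24
= 205056

205056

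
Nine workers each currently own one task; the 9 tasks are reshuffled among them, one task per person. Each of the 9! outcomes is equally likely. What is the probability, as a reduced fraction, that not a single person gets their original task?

Favorable outcomes: !9 = 133496.
Total outcomes: 9! = 362880.
Probability = 133496/362880 = 16687/45360.

16687/45360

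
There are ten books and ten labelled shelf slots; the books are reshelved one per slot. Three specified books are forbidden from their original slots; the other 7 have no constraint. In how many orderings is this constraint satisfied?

2656080

Inclusion-exclusion on the 3 forbidden self-matches:
Σ_{j=0}^{3} (-1)^j C(3,j)(10-j)!
= C(3,0)·10! - C(3,1)·9! + C(3,2)·8! - C(3,3)·7!
= 3628800 - 1088640 + 120960 - 5040
= 2656080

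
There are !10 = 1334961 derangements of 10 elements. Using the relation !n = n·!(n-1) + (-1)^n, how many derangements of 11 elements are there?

!11 = 11·1334961 - 1 = 14684570.

14684570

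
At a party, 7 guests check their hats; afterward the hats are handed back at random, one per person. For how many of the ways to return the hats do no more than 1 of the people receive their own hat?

3709

# with exactly i fixed is C(7,i)·!(7-i); sum over i=0..1:
  i=0: C(7,0)·!7 = 1·1854 = 1854
  i=1: C(7,1)·!6 = 7·265 = 1855
Total = 3709.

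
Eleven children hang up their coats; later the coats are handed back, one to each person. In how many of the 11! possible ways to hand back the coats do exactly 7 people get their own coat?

Pick the 7 fixed positions: C(11,7) = 330 ways.
The other 4 form a derangement: !4 = 9.
Total: 330 × 9 = 2970.

2970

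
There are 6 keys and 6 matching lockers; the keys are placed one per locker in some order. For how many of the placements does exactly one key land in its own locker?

264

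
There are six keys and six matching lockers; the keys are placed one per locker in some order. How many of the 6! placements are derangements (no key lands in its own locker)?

265

Use !n = n·!(n-1) + (-1)^n.
!6 = 6·44 + 1 = 265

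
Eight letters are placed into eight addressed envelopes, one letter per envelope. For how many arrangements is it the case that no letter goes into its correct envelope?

14833

Recurrence: !8 = 7·(!7 + !6).
!8 = 7·(1854 + 265) = 7·2119 = 14833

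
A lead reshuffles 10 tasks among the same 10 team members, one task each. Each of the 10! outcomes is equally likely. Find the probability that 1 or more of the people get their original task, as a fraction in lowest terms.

28319/44800

Favorable outcomes: Σ_{i≥1} C(10,i)·!(10-i) = 10·133496 + 45·14833 + 120·1854 + 210·265 + 252·44 + 210·9 + 120·2 + 45·1 + 10·0 + 1·1 = 2293839.
Total outcomes: 10! = 3628800.
Probability = 2293839/3628800 = 28319/44800.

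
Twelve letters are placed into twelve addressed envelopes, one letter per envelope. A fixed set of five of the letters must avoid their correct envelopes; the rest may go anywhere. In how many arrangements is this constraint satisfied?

312273360

Inclusion-exclusion on the 5 forbidden self-matches:
Σ_{j=0}^{5} (-1)^j C(5,j)(12-j)!
= C(5,0)·12! - C(5,1)·11! + C(5,2)·10! - C(5,3)·9! + C(5,4)·8! - C(5,5)·7!
= 479001600 - 199584000 + 36288000 - 3628800 + 201600 - 5040
= 312273360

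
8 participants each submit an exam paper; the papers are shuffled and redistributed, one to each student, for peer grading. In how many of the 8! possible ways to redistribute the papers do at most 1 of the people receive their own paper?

# with exactly i fixed is C(8,i)·!(8-i); sum over i=0..1:
  i=0: C(8,0)·!8 = 1·14833 = 14833
  i=1: C(8,1)·!7 = 8·1854 = 14832
Total = 29665.

29665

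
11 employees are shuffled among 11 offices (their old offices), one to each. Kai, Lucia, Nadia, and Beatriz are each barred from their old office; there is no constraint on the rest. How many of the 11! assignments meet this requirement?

27422640

Inclusion-exclusion on the 4 forbidden self-matches:
Σ_{j=0}^{4} (-1)^j C(4,j)(11-j)!
= C(4,0)·11! - C(4,1)·10! + C(4,2)·9! - C(4,3)·8! + C(4,4)·7!
= 39916800 - 14515200 + 2177280 - 161280 + 5040
= 27422640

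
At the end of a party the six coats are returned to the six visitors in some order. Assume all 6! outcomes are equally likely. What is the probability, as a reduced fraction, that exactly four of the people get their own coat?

Favorable outcomes: C(6,4)·!2 = 15·1 = 15.
Total outcomes: 6! = 720.
Probability = 15/720 = 1/48.

1/48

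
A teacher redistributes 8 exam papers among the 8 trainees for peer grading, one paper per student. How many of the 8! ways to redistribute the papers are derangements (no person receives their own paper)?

14833

Use !n = (n-1)(!(n-1) + !(n-2)).
!8 = 7·(1854 + 265) = 7·2119 = 14833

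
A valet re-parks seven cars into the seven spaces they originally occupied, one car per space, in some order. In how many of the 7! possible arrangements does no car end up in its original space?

The subfactorial !7 = [7!/e] (nearest integer).
7! = 5040, and 5040/e ≈ 1854.11, so !7 = 1854.

1854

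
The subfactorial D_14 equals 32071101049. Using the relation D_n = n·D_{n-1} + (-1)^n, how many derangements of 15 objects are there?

D_15 = 15·32071101049 - 1 = 481066515734.

481066515734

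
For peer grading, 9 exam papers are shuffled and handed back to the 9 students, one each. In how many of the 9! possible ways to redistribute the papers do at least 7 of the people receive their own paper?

Sum C(9,i)·!(9-i) for i = 7..9:
  i=7: C(9,7)·!2 = 36·1 = 36
  i=8: C(9,8)·!1 = 9·0 = 0
  i=9: C(9,9)·!0 = 1·1 = 1
Total = 37.

37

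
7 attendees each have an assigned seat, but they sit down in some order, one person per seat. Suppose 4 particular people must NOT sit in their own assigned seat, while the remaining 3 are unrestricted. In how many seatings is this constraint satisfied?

2790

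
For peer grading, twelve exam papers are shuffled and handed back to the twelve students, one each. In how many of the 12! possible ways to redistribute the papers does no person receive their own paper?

The subfactorial !12 = [12!/e] (nearest integer).
12! = 479001600, and 479001600/e ≈ 176214840.93, so !12 = 176214841.

176214841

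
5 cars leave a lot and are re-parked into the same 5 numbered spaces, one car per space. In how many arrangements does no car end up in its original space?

The subfactorial !5 = [5!/e] (nearest integer).
5! = 120, and 120/e ≈ 44.15, so !5 = 44.

44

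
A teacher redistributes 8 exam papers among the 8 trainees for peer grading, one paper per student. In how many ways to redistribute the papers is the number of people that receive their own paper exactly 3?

Pick the 3 fixed positions: C(8,3) = 56 ways.
The remaining 5 must be deranged: !5 = 44.
Total: 56 × 44 = 2464.

2464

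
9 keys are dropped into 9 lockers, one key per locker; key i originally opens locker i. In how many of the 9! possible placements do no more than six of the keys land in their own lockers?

362843

Sum C(9,i)·!(9-i) for i = 0..6:
  i=0: C(9,0)·!9 = 1·133496 = 133496
  i=1: C(9,1)·!8 = 9·14833 = 133497
  i=2: C(9,2)·!7 = 36·1854 = 66744
  i=3: C(9,3)·!6 = 84·265 = 22260
  i=4: C(9,4)·!5 = 126·44 = 5544
  i=5: C(9,5)·!4 = 126·9 = 1134
  i=6: C(9,6)·!3 = 84·2 = 168
Total = 362843.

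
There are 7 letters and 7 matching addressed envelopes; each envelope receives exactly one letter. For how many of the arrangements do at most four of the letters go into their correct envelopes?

Sum C(7,i)·!(7-i) for i = 0..4:
  i=0: C(7,0)·!7 = 1·1854 = 1854
  i=1: C(7,1)·!6 = 7·265 = 1855
  i=2: C(7,2)·!5 = 21·44 = 924
  i=3: C(7,3)·!4 = 35·9 = 315
  i=4: C(7,4)·!3 = 35·2 = 70
Total = 5018.

5018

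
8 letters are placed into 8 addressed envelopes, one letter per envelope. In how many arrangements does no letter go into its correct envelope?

14833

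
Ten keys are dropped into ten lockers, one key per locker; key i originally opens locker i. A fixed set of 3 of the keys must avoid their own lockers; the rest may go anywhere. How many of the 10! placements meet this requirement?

2656080

Inclusion-exclusion on the 3 forbidden self-matches:
Σ_{j=0}^{3} (-1)^j C(3,j)(10-j)!
= C(3,0)·10! - C(3,1)·9! + C(3,2)·8! - C(3,3)·7!
= 3628800 - 1088640 + 120960 - 5040
= 2656080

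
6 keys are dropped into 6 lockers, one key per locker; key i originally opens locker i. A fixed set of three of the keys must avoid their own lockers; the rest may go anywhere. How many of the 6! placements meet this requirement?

Inclusion-exclusion on the 3 forbidden self-matches:
Σ_{j=0}^{3} (-1)^j C(3,j)(6-j)!
= C(3,0)·6! - C(3,1)·5! + C(3,2)·4! - C(3,3)·3!
= 720 - 360 + 72 - 6
= 426

426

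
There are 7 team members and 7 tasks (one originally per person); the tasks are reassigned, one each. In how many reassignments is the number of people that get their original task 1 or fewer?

Sum C(7,i)·!(7-i) for i = 0..1:
  i=0: C(7,0)·!7 = 1·1854 = 1854
  i=1: C(7,1)·!6 = 7·265 = 1855
Total = 3709.

3709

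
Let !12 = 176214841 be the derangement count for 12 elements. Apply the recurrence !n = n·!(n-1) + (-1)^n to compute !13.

!13 = 13·176214841 - 1 = 2290792932.

2290792932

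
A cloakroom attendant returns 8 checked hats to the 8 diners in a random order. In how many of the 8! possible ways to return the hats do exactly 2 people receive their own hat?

7420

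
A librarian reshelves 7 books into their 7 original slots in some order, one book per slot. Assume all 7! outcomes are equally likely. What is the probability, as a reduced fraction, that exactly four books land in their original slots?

1/72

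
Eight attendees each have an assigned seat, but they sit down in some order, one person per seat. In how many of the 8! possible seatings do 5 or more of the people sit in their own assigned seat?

141

# with exactly i fixed is C(8,i)·!(8-i); sum over i=5..8:
  i=5: C(8,5)·!3 = 56·2 = 112
  i=6: C(8,6)·!2 = 28·1 = 28
  i=7: C(8,7)·!1 = 8·0 = 0
  i=8: C(8,8)·!0 = 1·1 = 1
Total = 141.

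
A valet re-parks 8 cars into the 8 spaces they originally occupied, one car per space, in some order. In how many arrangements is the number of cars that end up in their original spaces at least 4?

Sum C(8,i)·!(8-i) for i = 4..8:
  i=4: C(8,4)·!4 = 70·9 = 630
  i=5: C(8,5)·!3 = 56·2 = 112
  i=6: C(8,6)·!2 = 28·1 = 28
  i=7: C(8,7)·!1 = 8·0 = 0
  i=8: C(8,8)·!0 = 1·1 = 1
Total = 771.

771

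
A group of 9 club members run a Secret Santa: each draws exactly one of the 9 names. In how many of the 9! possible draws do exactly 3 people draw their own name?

Pick the 3 fixed positions: C(9,3) = 84 ways.
The other 6 form a derangement: !6 = 265.
Total: 84 × 265 = 22260.

22260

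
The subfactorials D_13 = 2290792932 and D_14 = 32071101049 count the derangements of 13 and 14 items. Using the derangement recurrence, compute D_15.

481066515734

D_15 = (15-1)·(D_14 + D_13) = 14·(32071101049 + 2290792932) = 14·34361893981 = 481066515734.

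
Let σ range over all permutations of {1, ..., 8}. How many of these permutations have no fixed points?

14833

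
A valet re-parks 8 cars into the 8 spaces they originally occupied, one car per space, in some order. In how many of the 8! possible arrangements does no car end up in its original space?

Use !n = (n-1)(!(n-1) + !(n-2)).
!8 = 7·(1854 + 265) = 7·2119 = 14833

14833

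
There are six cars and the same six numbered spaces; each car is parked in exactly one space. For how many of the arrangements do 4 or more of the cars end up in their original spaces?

# with exactly i fixed is C(6,i)·!(6-i); sum over i=4..6:
  i=4: C(6,4)·!2 = 15·1 = 15
  i=5: C(6,5)·!1 = 6·0 = 0
  i=6: C(6,6)·!0 = 1·1 = 1
Total = 16.

16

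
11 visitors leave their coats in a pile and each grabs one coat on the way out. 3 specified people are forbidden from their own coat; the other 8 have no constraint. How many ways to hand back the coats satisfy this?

Inclusion-exclusion on the 3 forbidden self-matches:
Σ_{j=0}^{3} (-1)^j C(3,j)(11-j)!
= C(3,0)·11! - C(3,1)·10! + C(3,2)·9! - C(3,3)·8!
= 39916800 - 10886400 + 1088640 - 40320
= 30078720

30078720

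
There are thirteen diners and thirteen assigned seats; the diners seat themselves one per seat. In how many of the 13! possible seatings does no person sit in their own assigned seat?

The subfactorial !13 = [13!/e] (nearest integer).
13! = 6227020800, and 6227020800/e ≈ 2290792932.07, so !13 = 2290792932.

2290792932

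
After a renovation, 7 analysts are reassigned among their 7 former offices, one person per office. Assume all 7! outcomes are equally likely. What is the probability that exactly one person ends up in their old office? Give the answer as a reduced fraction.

Favorable outcomes: C(7,1)·!6 = 7·265 = 1855.
Total outcomes: 7! = 5040.
Probability = 1855/5040 = 53/144.

53/144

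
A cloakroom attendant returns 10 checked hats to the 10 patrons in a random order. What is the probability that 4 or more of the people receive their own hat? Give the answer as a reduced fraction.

Favorable outcomes: Σ_{i≥4} C(10,i)·!(10-i) = 210·265 + 252·44 + 210·9 + 120·2 + 45·1 + 10·0 + 1·1 = 68914.
Total outcomes: 10! = 3628800.
Probability = 68914/3628800 = 34457/1814400.

34457/1814400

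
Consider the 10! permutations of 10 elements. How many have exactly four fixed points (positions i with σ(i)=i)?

Pick the 4 fixed positions: C(10,4) = 210 ways.
The other 6 form a derangement: !6 = 265.
Total: 210 × 265 = 55650.

55650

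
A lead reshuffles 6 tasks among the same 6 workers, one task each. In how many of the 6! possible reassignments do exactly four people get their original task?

15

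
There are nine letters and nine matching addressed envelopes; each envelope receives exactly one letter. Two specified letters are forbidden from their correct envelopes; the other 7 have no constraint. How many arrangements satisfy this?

287280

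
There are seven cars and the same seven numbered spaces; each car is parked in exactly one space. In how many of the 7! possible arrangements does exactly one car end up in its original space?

Choose which one of the 7 is fixed: C(7,1) = 7.
The remaining 6 must be deranged: !6 = 265.
Total: 7 × 265 = 1855.

1855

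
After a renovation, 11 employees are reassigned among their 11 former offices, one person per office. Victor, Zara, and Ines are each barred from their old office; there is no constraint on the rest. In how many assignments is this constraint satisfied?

Let A_j be the event that the j-th constrained one is fixed. By inclusion-exclusion over the 3 events:
Σ_{j=0}^{3} (-1)^j C(3,j)(11-j)!
= C(3,0)·11! - C(3,1)·10! + C(3,2)·9! - C(3,3)·8!
= 39916800 - 10886400 + 1088640 - 40320
= 30078720

30078720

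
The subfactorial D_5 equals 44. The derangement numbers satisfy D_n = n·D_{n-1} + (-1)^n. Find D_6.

265

D_6 = 6·44 + 1 = 265.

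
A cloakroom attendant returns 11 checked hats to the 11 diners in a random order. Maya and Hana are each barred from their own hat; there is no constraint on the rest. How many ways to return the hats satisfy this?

33022080

Inclusion-exclusion on the 2 forbidden self-matches:
Σ_{j=0}^{2} (-1)^j C(2,j)(11-j)!
= C(2,0)·11! - C(2,1)·10! + C(2,2)·9!
= 39916800 - 7257600 + 362880
= 33022080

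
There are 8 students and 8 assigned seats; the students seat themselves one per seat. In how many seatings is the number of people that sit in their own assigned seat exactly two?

7420

Choose which 2 of the 8 are fixed: C(8,2) = 28.
The other 6 form a derangement: !6 = 265.
Total: 28 × 265 = 7420.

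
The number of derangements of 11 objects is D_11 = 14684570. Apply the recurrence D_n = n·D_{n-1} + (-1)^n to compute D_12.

176214841

D_12 = 12·14684570 + 1 = 176214841.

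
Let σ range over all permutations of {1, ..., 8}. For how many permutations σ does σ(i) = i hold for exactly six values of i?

28

Choose which 6 of the 8 are fixed: C(8,6) = 28.
The other 2 form a derangement: !2 = 1.
Total: 28 × 1 = 28.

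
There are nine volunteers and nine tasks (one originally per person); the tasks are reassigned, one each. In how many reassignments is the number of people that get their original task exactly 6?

168

Choose which 6 of the 9 are fixed: C(9,6) = 84.
The remaining 3 must be deranged: !3 = 2.
Total: 84 × 2 = 168.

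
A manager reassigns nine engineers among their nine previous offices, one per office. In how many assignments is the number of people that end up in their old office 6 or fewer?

362843

Sum C(9,i)·!(9-i) for i = 0..6:
  i=0: C(9,0)·!9 = 1·133496 = 133496
  i=1: C(9,1)·!8 = 9·14833 = 133497
  i=2: C(9,2)·!7 = 36·1854 = 66744
  i=3: C(9,3)·!6 = 84·265 = 22260
  i=4: C(9,4)·!5 = 126·44 = 5544
  i=5: C(9,5)·!4 = 126·9 = 1134
  i=6: C(9,6)·!3 = 84·2 = 168
Total = 362843.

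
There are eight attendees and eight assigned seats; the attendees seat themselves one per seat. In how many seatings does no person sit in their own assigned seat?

!8 = 8! · Σ_{k=0}^{8} (-1)^k/k!
= 8! - 8!/1! + 8!/2! - 8!/3! + 8!/4! - 8!/5! + 8!/6! - 8!/7! + 8!/8!
= 40320 - 40320 + 20160 - 6720 + 1680 - 336 + 56 - 8 + 1
= 14833

14833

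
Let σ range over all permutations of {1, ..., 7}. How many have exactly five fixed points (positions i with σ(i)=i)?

21

Choose which 5 of the 7 are fixed: C(7,5) = 21.
The other 2 form a derangement: !2 = 1.
Total: 21 × 1 = 21.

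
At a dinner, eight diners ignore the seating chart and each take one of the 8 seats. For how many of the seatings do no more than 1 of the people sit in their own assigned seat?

# with exactly i fixed is C(8,i)·!(8-i); sum over i=0..1:
  i=0: C(8,0)·!8 = 1·14833 = 14833
  i=1: C(8,1)·!7 = 8·1854 = 14832
Total = 29665.

29665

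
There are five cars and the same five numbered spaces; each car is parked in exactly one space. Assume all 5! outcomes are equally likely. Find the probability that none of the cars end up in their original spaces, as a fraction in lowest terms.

11/30

Favorable outcomes: !5 = 44.
Total outcomes: 5! = 120.
Probability = 44/120 = 11/30.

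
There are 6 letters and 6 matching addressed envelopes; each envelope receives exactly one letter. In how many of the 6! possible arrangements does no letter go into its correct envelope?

!6 is the nearest integer to 6!/e.
6! = 720, and 720/e ≈ 264.87, so !6 = 265.

265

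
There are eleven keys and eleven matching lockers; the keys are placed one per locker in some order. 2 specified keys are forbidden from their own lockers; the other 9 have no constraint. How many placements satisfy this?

33022080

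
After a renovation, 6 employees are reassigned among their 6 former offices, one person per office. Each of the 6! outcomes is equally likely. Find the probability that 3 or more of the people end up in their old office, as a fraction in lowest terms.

7/90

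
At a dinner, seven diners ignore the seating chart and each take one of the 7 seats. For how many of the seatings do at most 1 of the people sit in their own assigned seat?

3709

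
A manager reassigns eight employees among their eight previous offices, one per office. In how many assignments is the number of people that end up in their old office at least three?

3235

Sum C(8,i)·!(8-i) for i = 3..8:
  i=3: C(8,3)·!5 = 56·44 = 2464
  i=4: C(8,4)·!4 = 70·9 = 630
  i=5: C(8,5)·!3 = 56·2 = 112
  i=6: C(8,6)·!2 = 28·1 = 28
  i=7: C(8,7)·!1 = 8·0 = 0
  i=8: C(8,8)·!0 = 1·1 = 1
Total = 3235.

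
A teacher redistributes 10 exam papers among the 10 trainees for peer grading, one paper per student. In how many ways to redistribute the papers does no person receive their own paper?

By inclusion-exclusion, !10 = Σ (-1)^k · 10!/k! for k=0..10
= 10! - 10!/1! + 10!/2! - 10!/3! + 10!/4! - 10!/5! + 10!/6! - 10!/7! + 10!/8! - 10!/9! + 10!/10!
= 3628800 - 3628800 + 1814400 - 604800 + 151200 - 30240 + 5040 - 720 + 90 - 10 + 1
= 1334961

1334961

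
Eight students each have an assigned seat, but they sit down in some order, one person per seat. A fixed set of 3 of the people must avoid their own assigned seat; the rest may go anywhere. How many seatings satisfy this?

Let A_j be the event that the j-th constrained one is fixed. By inclusion-exclusion over the 3 events:
Σ_{j=0}^{3} (-1)^j C(3,j)(8-j)!
= C(3,0)·8! - C(3,1)·7! + C(3,2)·6! - C(3,3)·5!
= 40320 - 15120 + 2160 - 120
= 27240

27240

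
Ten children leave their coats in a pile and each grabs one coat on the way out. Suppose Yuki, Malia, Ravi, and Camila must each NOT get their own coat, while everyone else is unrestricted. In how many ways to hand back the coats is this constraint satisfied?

Let A_j be the event that the j-th constrained one is fixed. By inclusion-exclusion over the 4 events:
Σ_{j=0}^{4} (-1)^j C(4,j)(10-j)!
= C(4,0)·10! - C(4,1)·9! + C(4,2)·8! - C(4,3)·7! + C(4,4)·6!
= 3628800 - 1451520 + 241920 - 20160 + 720
= 2399760

2399760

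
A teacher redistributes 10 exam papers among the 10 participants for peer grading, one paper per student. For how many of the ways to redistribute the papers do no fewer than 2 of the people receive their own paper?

# with exactly i fixed is C(10,i)·!(10-i); sum over i=2..10:
  i=2: C(10,2)·!8 = 45·14833 = 667485
  i=3: C(10,3)·!7 = 120·1854 = 222480
  i=4: C(10,4)·!6 = 210·265 = 55650
  i=5: C(10,5)·!5 = 252·44 = 11088
  i=6: C(10,6)·!4 = 210·9 = 1890
  i=7: C(10,7)·!3 = 120·2 = 240
  i=8: C(10,8)·!2 = 45·1 = 45
  i=9: C(10,9)·!1 = 10·0 = 0
  i=10: C(10,10)·!0 = 1·1 = 1
Total = 958879.

958879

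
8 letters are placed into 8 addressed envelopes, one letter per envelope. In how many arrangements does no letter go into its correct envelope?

14833

!8 = 8! · Σ_{k=0}^{8} (-1)^k/k!
= 8! - 8!/1! + 8!/2! - 8!/3! + 8!/4! - 8!/5! + 8!/6! - 8!/7! + 8!/8!
= 40320 - 40320 + 20160 - 6720 + 1680 - 336 + 56 - 8 + 1
= 14833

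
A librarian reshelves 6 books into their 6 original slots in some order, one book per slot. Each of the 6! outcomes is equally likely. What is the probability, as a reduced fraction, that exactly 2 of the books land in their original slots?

3/16

Favorable outcomes: C(6,2)·!4 = 15·9 = 135.
Total outcomes: 6! = 720.
Probability = 135/720 = 3/16.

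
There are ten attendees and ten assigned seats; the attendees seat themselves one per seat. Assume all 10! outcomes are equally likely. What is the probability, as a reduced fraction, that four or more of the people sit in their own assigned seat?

Favorable outcomes: Σ_{i≥4} C(10,i)·!(10-i) = 210·265 + 252·44 + 210·9 + 120·2 + 45·1 + 10·0 + 1·1 = 68914.
Total outcomes: 10! = 3628800.
Probability = 68914/3628800 = 34457/1814400.

34457/1814400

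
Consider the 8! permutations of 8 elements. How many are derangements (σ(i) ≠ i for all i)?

14833

Use !n = n·!(n-1) + (-1)^n.
!8 = 8·1854 + 1 = 14833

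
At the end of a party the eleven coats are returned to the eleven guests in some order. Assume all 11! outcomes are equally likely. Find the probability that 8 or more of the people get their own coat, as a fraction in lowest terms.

Favorable outcomes: Σ_{i≥8} C(11,i)·!(11-i) = 165·2 + 55·1 + 11·0 + 1·1 = 386.
Total outcomes: 11! = 39916800.
Probability = 386/39916800 = 193/19958400.

193/19958400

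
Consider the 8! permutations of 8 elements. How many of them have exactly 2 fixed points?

7420

Choose which 2 of the 8 are fixed: C(8,2) = 28.
The remaining 6 must be deranged: !6 = 265.
Total: 28 × 265 = 7420.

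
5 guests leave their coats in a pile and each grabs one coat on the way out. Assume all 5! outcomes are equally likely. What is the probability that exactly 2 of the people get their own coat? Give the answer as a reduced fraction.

1/6

Favorable outcomes: C(5,2)·!3 = 10·2 = 20.
Total outcomes: 5! = 120.
Probability = 20/120 = 1/6.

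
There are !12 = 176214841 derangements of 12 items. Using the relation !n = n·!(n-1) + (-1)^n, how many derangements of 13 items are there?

2290792932

!13 = 13·176214841 - 1 = 2290792932.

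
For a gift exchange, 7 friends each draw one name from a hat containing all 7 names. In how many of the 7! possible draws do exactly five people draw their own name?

21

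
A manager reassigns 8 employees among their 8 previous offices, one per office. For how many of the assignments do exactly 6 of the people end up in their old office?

28

Choose which 6 of the 8 are fixed: C(8,6) = 28.
The remaining 2 must be deranged: !2 = 1.
Total: 28 × 1 = 28.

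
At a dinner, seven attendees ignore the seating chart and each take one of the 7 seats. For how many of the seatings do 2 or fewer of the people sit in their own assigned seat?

# with exactly i fixed is C(7,i)·!(7-i); sum over i=0..2:
  i=0: C(7,0)·!7 = 1·1854 = 1854
  i=1: C(7,1)·!6 = 7·265 = 1855
  i=2: C(7,2)·!5 = 21·44 = 924
Total = 4633.

4633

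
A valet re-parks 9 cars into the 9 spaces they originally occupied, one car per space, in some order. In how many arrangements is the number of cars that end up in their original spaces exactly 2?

66744

Choose which 2 of the 9 are fixed: C(9,2) = 36.
The other 7 form a derangement: !7 = 1854.
Total: 36 × 1854 = 66744.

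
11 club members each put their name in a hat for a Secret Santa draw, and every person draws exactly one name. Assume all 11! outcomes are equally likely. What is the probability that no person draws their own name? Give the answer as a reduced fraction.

1468457/3991680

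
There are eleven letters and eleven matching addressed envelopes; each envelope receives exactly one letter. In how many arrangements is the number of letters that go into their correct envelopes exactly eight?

Choose which 8 of the 11 are fixed: C(11,8) = 165.
The other 3 form a derangement: !3 = 2.
Total: 165 × 2 = 330.

330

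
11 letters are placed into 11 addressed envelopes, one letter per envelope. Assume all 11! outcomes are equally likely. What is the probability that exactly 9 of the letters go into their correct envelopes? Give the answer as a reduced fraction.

1/725760

Favorable outcomes: C(11,9)·!2 = 55·1 = 55.
Total outcomes: 11! = 39916800.
Probability = 55/39916800 = 1/725760.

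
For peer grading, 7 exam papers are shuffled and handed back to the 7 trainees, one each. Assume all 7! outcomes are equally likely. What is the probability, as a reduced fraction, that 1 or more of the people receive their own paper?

Favorable outcomes: Σ_{i≥1} C(7,i)·!(7-i) = 7·265 + 21·44 + 35·9 + 35·2 + 21·1 + 7·0 + 1·1 = 3186.
Total outcomes: 7! = 5040.
Probability = 3186/5040 = 177/280.

177/280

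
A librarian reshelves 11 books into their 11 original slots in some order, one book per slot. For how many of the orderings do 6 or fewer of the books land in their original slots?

# with exactly i fixed is C(11,i)·!(11-i); sum over i=0..6:
  i=0: C(11,0)·!11 = 1·14684570 = 14684570
  i=1: C(11,1)·!10 = 11·1334961 = 14684571
  i=2: C(11,2)·!9 = 55·133496 = 7342280
  i=3: C(11,3)·!8 = 165·14833 = 2447445
  i=4: C(11,4)·!7 = 330·1854 = 611820
  i=5: C(11,5)·!6 = 462·265 = 122430
  i=6: C(11,6)·!5 = 462·44 = 20328
Total = 39913444.

39913444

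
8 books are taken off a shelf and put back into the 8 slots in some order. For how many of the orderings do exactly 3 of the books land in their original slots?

2464

Pick the 3 fixed positions: C(8,3) = 56 ways.
The other 5 form a derangement: !5 = 44.
Total: 56 × 44 = 2464.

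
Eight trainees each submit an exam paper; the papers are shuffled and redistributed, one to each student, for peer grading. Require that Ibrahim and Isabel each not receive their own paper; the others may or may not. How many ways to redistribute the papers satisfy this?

30960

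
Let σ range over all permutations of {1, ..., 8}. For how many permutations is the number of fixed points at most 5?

40291

# with exactly i fixed is C(8,i)·!(8-i); sum over i=0..5:
  i=0: C(8,0)·!8 = 1·14833 = 14833
  i=1: C(8,1)·!7 = 8·1854 = 14832
  i=2: C(8,2)·!6 = 28·265 = 7420
  i=3: C(8,3)·!5 = 56·44 = 2464
  i=4: C(8,4)·!4 = 70·9 = 630
  i=5: C(8,5)·!3 = 56·2 = 112
Total = 40291.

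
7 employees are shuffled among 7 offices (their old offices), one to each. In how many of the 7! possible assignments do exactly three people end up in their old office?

Choose which 3 of the 7 are fixed: C(7,3) = 35.
The other 4 form a derangement: !4 = 9.
Total: 35 × 9 = 315.

315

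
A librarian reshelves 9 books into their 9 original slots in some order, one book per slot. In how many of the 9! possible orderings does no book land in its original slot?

133496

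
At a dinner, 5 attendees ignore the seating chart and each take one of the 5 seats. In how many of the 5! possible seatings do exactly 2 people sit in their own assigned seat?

Pick the 2 fixed positions: C(5,2) = 10 ways.
The remaining 3 must be deranged: !3 = 2.
Total: 10 × 2 = 20.

20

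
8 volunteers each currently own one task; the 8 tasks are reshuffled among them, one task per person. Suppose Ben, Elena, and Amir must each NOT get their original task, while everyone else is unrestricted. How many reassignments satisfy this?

Inclusion-exclusion on the 3 forbidden self-matches:
Σ_{j=0}^{3} (-1)^j C(3,j)(8-j)!
= C(3,0)·8! - C(3,1)·7! + C(3,2)·6! - C(3,3)·5!
= 40320 - 15120 + 2160 - 120
= 27240

27240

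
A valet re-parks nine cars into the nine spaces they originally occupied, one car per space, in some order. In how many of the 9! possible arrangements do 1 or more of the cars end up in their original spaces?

Sum C(9,i)·!(9-i) for i = 1..9:
  i=1: C(9,1)·!8 = 9·14833 = 133497
  i=2: C(9,2)·!7 = 36·1854 = 66744
  i=3: C(9,3)·!6 = 84·265 = 22260
  i=4: C(9,4)·!5 = 126·44 = 5544
  i=5: C(9,5)·!4 = 126·9 = 1134
  i=6: C(9,6)·!3 = 84·2 = 168
  i=7: C(9,7)·!2 = 36·1 = 36
  i=8: C(9,8)·!1 = 9·0 = 0
  i=9: C(9,9)·!0 = 1·1 = 1
Total = 229384.

229384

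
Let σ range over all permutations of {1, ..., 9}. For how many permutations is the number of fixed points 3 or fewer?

# with exactly i fixed is C(9,i)·!(9-i); sum over i=0..3:
  i=0: C(9,0)·!9 = 1·133496 = 133496
  i=1: C(9,1)·!8 = 9·14833 = 133497
  i=2: C(9,2)·!7 = 36·1854 = 66744
  i=3: C(9,3)·!6 = 84·265 = 22260
Total = 355997.

355997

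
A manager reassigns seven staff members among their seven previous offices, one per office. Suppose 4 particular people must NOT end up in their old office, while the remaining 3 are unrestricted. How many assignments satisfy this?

Let A_j be the event that the j-th constrained one is fixed. By inclusion-exclusion over the 4 events:
Σ_{j=0}^{4} (-1)^j C(4,j)(7-j)!
= C(4,0)·7! - C(4,1)·6! + C(4,2)·5! - C(4,3)·4! + C(4,4)·3!
= 5040 - 2880 + 720 - 96 + 6
= 2790

2790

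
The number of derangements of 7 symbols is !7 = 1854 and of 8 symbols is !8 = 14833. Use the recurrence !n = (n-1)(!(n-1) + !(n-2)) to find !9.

!9 = (9-1)·(!8 + !7) = 8·(14833 + 1854) = 8·16687 = 133496.

133496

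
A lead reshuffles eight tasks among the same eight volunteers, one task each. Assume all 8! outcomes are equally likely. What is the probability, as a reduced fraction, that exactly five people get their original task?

Favorable outcomes: C(8,5)·!3 = 56·2 = 112.
Total outcomes: 8! = 40320.
Probability = 112/40320 = 1/360.

1/360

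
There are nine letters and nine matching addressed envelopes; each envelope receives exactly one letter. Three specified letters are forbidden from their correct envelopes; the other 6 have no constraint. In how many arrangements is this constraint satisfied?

256320

Let A_j be the event that the j-th constrained one is fixed. By inclusion-exclusion over the 3 events:
Σ_{j=0}^{3} (-1)^j C(3,j)(9-j)!
= C(3,0)·9! - C(3,1)·8! + C(3,2)·7! - C(3,3)·6!
= 362880 - 120960 + 15120 - 720
= 256320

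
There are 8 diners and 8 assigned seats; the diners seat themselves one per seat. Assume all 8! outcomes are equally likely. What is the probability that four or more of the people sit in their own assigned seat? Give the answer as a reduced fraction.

257/13440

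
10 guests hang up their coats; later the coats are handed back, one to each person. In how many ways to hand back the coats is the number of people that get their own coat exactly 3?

Choose which 3 of the 10 are fixed: C(10,3) = 120.
The other 7 form a derangement: !7 = 1854.
Total: 120 × 1854 = 222480.

222480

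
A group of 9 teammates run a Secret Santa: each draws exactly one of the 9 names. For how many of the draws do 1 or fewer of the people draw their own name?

Sum C(9,i)·!(9-i) for i = 0..1:
  i=0: C(9,0)·!9 = 1·133496 = 133496
  i=1: C(9,1)·!8 = 9·14833 = 133497
Total = 266993.

266993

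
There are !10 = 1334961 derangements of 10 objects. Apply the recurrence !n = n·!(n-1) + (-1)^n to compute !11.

14684570

!11 = 11·1334961 - 1 = 14684570.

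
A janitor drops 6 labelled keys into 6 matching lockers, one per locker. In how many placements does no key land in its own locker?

265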